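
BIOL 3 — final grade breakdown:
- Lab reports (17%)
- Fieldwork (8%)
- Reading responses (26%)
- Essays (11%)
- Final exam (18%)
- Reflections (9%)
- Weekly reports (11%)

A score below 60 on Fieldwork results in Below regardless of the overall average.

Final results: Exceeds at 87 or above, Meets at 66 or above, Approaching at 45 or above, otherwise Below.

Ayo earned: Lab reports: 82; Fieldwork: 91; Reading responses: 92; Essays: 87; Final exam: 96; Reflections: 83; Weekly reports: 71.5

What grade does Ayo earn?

Exceeds

Fieldwork score 91 ≥ 60: minimum met.
Weighted total:
  Lab reports 82 × 0.17 = 13.94
  Fieldwork 91 × 0.08 = 7.28
  Reading responses 92 × 0.26 = 23.92
  Essays 87 × 0.11 = 9.57
  Final exam 96 × 0.18 = 17.28
  Reflections 83 × 0.09 = 7.47
  Weekly reports 71.5 × 0.11 = 7.865
Sum = 87.325
87.325 ≥ 87 → Exceeds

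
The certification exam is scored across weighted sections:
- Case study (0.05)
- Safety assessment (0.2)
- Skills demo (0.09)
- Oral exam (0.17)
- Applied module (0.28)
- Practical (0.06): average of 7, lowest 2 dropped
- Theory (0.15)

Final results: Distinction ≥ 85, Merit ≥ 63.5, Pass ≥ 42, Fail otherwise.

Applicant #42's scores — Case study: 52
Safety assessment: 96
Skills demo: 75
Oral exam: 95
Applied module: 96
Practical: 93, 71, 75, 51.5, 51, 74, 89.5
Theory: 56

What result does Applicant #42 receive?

Practical: drop 51, 51.5 → average of remaining 5 = 402.5/5 = 80.5
Weighted total:
  Case study 52 × 0.05 = 2.6
  Safety assessment 96 × 0.2 = 19.2
  Skills demo 75 × 0.09 = 6.75
  Oral exam 95 × 0.17 = 16.15
  Applied module 96 × 0.28 = 26.88
  Practical 80.5 × 0.06 = 4.83
  Theory 56 × 0.15 = 8.4
Sum = 84.81
84.81 is ≥ 63.5 and < 85 → Merit

Merit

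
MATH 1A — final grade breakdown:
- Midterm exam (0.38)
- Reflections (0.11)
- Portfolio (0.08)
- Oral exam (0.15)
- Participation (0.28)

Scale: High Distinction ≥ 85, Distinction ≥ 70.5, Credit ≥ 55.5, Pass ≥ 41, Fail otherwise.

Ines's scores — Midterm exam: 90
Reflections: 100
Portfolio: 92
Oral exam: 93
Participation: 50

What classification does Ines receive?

Weighted total:
  Midterm exam 90 × 0.38 = 34.2
  Reflections 100 × 0.11 = 11
  Portfolio 92 × 0.08 = 7.36
  Oral exam 93 × 0.15 = 13.95
  Participation 50 × 0.28 = 14
Sum = 80.51
80.51 is ≥ 70.5 and < 85 → Distinction

Distinction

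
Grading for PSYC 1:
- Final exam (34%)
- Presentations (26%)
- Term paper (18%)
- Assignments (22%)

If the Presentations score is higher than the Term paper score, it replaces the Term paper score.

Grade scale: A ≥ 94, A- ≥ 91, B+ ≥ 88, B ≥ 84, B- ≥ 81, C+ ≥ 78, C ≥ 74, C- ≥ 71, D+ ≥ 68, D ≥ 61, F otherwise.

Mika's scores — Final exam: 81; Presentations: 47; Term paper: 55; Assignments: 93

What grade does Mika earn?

D+

Presentations (47) ≤ Term paper (55), so Term paper stays at 55.
Weighted total:
  Final exam 81 × 0.34 = 27.54
  Presentations 47 × 0.26 = 12.22
  Term paper 55 × 0.18 = 9.9
  Assignments 93 × 0.22 = 20.46
Sum = 70.12
70.12 is ≥ 68 and < 71 → D+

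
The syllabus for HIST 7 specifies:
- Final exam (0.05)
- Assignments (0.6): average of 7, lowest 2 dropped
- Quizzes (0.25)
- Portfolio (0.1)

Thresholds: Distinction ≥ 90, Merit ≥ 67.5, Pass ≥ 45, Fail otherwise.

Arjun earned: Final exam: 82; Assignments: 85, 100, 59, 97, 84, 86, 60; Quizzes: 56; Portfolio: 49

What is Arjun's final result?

Merit

Assignments: drop 59, 60 → average of remaining 5 = 452/5 = 90.4
Weighted total:
  Final exam 82 × 0.05 = 4.1
  Assignments 90.4 × 0.6 = 54.24
  Quizzes 56 × 0.25 = 14
  Portfolio 49 × 0.1 = 4.9
Sum = 77.24
77.24 is ≥ 67.5 and < 90 → Merit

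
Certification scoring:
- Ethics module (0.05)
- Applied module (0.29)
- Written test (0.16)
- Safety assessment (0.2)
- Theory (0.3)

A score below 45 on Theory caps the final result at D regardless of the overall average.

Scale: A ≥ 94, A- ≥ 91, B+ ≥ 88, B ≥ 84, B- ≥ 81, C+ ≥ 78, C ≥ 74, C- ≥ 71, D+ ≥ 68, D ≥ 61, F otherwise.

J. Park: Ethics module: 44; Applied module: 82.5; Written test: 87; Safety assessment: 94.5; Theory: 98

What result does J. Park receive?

B+

Theory score 98 ≥ 45: minimum met.
Weighted total:
  Ethics module 44 × 0.05 = 2.2
  Applied module 82.5 × 0.29 = 23.925
  Written test 87 × 0.16 = 13.92
  Safety assessment 94.5 × 0.2 = 18.9
  Theory 98 × 0.3 = 29.4
Sum = 88.345
88.345 is ≥ 88 and < 91 → B+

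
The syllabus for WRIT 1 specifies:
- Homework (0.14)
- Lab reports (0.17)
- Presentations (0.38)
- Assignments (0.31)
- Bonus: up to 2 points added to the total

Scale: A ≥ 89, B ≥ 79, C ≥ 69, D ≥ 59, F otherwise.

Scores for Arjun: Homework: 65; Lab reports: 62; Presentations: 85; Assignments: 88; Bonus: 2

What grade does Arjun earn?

Weighted total:
  Homework 65 × 0.14 = 9.1
  Lab reports 62 × 0.17 = 10.54
  Presentations 85 × 0.38 = 32.3
  Assignments 88 × 0.31 = 27.28
Sum = 79.22
Bonus: 79.22 + 2 = 81.22
81.22 is ≥ 79 and < 89 → B

B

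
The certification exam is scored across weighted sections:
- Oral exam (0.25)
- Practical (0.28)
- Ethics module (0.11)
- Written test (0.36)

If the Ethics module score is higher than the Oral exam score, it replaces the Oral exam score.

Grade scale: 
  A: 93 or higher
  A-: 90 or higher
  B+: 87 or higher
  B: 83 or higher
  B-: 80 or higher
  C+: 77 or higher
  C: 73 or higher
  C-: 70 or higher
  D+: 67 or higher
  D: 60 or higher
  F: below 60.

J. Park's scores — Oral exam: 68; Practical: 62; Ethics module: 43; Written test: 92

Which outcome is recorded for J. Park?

C-

Ethics module (43) ≤ Oral exam (68), so Oral exam stays at 68.
Weighted total:
  Oral exam 68 × 0.25 = 17
  Practical 62 × 0.28 = 17.36
  Ethics module 43 × 0.11 = 4.73
  Written test 92 × 0.36 = 33.12
Sum = 72.21
72.21 is ≥ 70 and < 73 → C-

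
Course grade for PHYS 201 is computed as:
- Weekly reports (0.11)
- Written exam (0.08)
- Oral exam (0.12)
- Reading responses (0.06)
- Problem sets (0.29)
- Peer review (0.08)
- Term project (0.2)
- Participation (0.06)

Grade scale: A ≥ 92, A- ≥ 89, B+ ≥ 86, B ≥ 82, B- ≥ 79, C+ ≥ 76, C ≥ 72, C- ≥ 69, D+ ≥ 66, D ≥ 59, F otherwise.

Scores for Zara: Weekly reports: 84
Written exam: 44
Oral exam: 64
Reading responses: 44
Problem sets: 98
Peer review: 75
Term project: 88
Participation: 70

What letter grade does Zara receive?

B-

Weighted total:
  Weekly reports 84 × 0.11 = 9.24
  Written exam 44 × 0.08 = 3.52
  Oral exam 64 × 0.12 = 7.68
  Reading responses 44 × 0.06 = 2.64
  Problem sets 98 × 0.29 = 28.42
  Peer review 75 × 0.08 = 6
  Term project 88 × 0.2 = 17.6
  Participation 70 × 0.06 = 4.2
Sum = 79.3
79.3 is ≥ 79 and < 82 → B-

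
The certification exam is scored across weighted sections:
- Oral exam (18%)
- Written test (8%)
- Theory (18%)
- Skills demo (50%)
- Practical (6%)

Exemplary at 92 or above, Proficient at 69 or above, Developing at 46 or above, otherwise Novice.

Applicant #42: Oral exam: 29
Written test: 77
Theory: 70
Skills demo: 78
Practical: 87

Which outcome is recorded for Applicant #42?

Weighted total:
  Oral exam 29 × 0.18 = 5.22
  Written test 77 × 0.08 = 6.16
  Theory 70 × 0.18 = 12.6
  Skills demo 78 × 0.5 = 39
  Practical 87 × 0.06 = 5.22
Sum = 68.2
68.2 is ≥ 46 and < 69 → Developing

Developing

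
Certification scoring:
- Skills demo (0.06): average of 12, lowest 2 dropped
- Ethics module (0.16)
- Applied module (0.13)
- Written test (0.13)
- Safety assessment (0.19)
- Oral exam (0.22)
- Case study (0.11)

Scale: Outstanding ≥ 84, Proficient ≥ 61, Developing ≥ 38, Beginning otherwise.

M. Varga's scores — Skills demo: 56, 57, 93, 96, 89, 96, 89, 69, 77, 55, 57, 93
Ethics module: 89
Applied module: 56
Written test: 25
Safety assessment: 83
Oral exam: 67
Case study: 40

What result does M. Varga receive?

Proficient

Skills demo: drop 55, 56 → average of remaining 10 = 816/10 = 81.6
Weighted total:
  Skills demo 81.6 × 0.06 = 4.896
  Ethics module 89 × 0.16 = 14.24
  Applied module 56 × 0.13 = 7.28
  Written test 25 × 0.13 = 3.25
  Safety assessment 83 × 0.19 = 15.77
  Oral exam 67 × 0.22 = 14.74
  Case study 40 × 0.11 = 4.4
Sum = 64.576
64.576 is ≥ 61 and < 84 → Proficient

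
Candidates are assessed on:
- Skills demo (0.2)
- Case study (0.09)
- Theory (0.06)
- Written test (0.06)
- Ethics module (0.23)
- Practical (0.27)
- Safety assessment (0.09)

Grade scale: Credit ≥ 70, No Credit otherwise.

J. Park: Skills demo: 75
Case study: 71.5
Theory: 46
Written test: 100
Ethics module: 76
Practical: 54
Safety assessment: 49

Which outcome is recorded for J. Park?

No Credit

Weighted total:
  Skills demo 75 × 0.2 = 15
  Case study 71.5 × 0.09 = 6.435
  Theory 46 × 0.06 = 2.76
  Written test 100 × 0.06 = 6
  Ethics module 76 × 0.23 = 17.48
  Practical 54 × 0.27 = 14.58
  Safety assessment 49 × 0.09 = 4.41
Sum = 66.665
66.665 < 70 → No Credit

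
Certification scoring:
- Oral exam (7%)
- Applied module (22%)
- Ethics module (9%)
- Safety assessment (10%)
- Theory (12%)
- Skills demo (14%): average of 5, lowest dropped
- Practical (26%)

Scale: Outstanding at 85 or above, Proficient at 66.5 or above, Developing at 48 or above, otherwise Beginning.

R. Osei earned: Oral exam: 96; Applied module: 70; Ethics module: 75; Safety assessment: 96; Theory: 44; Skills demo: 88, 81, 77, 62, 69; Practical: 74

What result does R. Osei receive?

Skills demo: drop 62 → average of remaining 4 = 315/4 = 78.75
Weighted total:
  Oral exam 96 × 0.07 = 6.72
  Applied module 70 × 0.22 = 15.4
  Ethics module 75 × 0.09 = 6.75
  Safety assessment 96 × 0.1 = 9.6
  Theory 44 × 0.12 = 5.28
  Skills demo 78.75 × 0.14 = 11.025
  Practical 74 × 0.26 = 19.24
Sum = 74.015
74.015 is ≥ 66.5 and < 85 → Proficient

Proficient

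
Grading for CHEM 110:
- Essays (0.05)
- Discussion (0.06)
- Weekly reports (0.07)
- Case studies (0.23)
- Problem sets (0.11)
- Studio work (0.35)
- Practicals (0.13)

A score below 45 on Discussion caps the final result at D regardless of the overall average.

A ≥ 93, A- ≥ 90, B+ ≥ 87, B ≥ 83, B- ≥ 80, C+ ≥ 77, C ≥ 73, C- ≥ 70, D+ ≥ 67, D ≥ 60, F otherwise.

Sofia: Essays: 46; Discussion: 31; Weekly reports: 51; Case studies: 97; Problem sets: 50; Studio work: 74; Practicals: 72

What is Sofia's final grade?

D

Discussion score 31 < 45: minimum not met.
Weighted total:
  Essays 46 × 0.05 = 2.3
  Discussion 31 × 0.06 = 1.86
  Weekly reports 51 × 0.07 = 3.57
  Case studies 97 × 0.23 = 22.31
  Problem sets 50 × 0.11 = 5.5
  Studio work 74 × 0.35 = 25.9
  Practicals 72 × 0.13 = 9.36
Sum = 70.8
70.8 would be C-; cap at D applies → D.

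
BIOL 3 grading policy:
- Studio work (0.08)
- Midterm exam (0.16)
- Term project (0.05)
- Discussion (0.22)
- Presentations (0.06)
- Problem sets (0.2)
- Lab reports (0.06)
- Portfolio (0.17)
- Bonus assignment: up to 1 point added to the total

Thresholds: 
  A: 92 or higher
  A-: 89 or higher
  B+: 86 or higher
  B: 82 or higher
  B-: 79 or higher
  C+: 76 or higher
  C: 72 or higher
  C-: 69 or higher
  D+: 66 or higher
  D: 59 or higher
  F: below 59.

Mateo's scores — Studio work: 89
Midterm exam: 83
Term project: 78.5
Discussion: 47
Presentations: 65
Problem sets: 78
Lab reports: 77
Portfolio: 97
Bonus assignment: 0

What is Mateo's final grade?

Weighted total:
  Studio work 89 × 0.08 = 7.12
  Midterm exam 83 × 0.16 = 13.28
  Term project 78.5 × 0.05 = 3.925
  Discussion 47 × 0.22 = 10.34
  Presentations 65 × 0.06 = 3.9
  Problem sets 78 × 0.2 = 15.6
  Lab reports 77 × 0.06 = 4.62
  Portfolio 97 × 0.17 = 16.49
Sum = 75.275
Bonus assignment: 75.275 + 0 = 75.275
75.275 is ≥ 72 and < 76 → C

C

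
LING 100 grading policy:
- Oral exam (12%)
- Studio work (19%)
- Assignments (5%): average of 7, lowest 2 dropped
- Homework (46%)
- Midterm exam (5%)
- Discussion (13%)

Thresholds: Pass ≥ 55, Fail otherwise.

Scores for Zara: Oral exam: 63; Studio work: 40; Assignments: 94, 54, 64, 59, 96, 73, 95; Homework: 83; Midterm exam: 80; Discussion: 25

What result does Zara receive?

Assignments: drop 54, 59 → average of remaining 5 = 422/5 = 84.4
Weighted total:
  Oral exam 63 × 0.12 = 7.56
  Studio work 40 × 0.19 = 7.6
  Assignments 84.4 × 0.05 = 4.22
  Homework 83 × 0.46 = 38.18
  Midterm exam 80 × 0.05 = 4
  Discussion 25 × 0.13 = 3.25
Sum = 64.81
64.81 ≥ 55 → Pass

Pass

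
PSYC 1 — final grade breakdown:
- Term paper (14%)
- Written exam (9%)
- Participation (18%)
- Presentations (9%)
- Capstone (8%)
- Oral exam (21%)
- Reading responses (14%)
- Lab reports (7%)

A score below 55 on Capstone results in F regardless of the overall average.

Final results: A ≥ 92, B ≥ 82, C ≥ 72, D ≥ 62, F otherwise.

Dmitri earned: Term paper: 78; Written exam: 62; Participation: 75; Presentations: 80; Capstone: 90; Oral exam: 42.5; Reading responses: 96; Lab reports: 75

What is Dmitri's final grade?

C

Capstone score 90 ≥ 55: minimum met.
Weighted total:
  Term paper 78 × 0.14 = 10.92
  Written exam 62 × 0.09 = 5.58
  Participation 75 × 0.18 = 13.5
  Presentations 80 × 0.09 = 7.2
  Capstone 90 × 0.08 = 7.2
  Oral exam 42.5 × 0.21 = 8.925
  Reading responses 96 × 0.14 = 13.44
  Lab reports 75 × 0.07 = 5.25
Sum = 72.015
72.015 is ≥ 72 and < 82 → C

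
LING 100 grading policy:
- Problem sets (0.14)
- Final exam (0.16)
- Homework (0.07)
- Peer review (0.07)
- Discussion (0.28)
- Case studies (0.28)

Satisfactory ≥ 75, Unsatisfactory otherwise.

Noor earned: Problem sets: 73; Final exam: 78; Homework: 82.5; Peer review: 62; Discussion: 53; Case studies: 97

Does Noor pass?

Weighted total:
  Problem sets 73 × 0.14 = 10.22
  Final exam 78 × 0.16 = 12.48
  Homework 82.5 × 0.07 = 5.775
  Peer review 62 × 0.07 = 4.34
  Discussion 53 × 0.28 = 14.84
  Case studies 97 × 0.28 = 27.16
Sum = 74.815
74.815 < 75 → Unsatisfactory

Unsatisfactory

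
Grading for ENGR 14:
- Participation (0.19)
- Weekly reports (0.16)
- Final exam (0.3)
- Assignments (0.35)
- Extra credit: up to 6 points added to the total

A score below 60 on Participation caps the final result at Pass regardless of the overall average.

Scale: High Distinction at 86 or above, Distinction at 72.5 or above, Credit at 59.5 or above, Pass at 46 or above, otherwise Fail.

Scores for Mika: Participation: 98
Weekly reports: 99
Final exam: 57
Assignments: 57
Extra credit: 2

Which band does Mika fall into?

Distinction

Participation score 98 ≥ 60: minimum met.
Weighted total:
  Participation 98 × 0.19 = 18.62
  Weekly reports 99 × 0.16 = 15.84
  Final exam 57 × 0.3 = 17.1
  Assignments 57 × 0.35 = 19.95
Sum = 71.51
Extra credit: 71.51 + 2 = 73.51
73.51 is ≥ 72.5 and < 86 → Distinction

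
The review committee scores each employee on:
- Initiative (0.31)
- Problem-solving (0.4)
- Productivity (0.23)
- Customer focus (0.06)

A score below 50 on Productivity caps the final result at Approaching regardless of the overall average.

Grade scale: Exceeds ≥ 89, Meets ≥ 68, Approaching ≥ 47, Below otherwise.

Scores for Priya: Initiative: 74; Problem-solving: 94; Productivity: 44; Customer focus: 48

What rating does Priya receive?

Approaching

Productivity score 44 < 50: minimum not met.
Weighted total:
  Initiative 74 × 0.31 = 22.94
  Problem-solving 94 × 0.4 = 37.6
  Productivity 44 × 0.23 = 10.12
  Customer focus 48 × 0.06 = 2.88
Sum = 73.54
73.54 would be Meets; cap at Approaching applies → Approaching.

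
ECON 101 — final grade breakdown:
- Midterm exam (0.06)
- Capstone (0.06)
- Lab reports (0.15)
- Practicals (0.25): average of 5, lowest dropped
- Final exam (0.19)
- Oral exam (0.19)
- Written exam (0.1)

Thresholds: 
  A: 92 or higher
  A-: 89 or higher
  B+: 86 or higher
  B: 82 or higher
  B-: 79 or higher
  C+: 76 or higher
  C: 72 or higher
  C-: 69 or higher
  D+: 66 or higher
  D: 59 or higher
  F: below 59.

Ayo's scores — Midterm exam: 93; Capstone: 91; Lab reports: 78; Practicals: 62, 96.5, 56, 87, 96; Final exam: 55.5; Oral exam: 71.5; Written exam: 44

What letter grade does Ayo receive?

C

Practicals: drop 56 → average of remaining 4 = 341.5/4 = 85.375
Weighted total:
  Midterm exam 93 × 0.06 = 5.58
  Capstone 91 × 0.06 = 5.46
  Lab reports 78 × 0.15 = 11.7
  Practicals 85.375 × 0.25 = 21.34375
  Final exam 55.5 × 0.19 = 10.545
  Oral exam 71.5 × 0.19 = 13.585
  Written exam 44 × 0.1 = 4.4
Sum = 72.61375
72.61375 is ≥ 72 and < 76 → C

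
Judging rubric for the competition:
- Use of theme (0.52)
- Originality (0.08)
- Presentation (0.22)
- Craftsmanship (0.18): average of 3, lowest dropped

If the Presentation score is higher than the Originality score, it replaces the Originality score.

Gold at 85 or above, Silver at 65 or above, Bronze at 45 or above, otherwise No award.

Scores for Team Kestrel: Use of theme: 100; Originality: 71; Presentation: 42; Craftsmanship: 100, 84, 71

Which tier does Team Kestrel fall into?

Silver

Craftsmanship: drop 71 → average of remaining 2 = 184/2 = 92
Presentation (42) ≤ Originality (71), so Originality stays at 71.
Weighted total:
  Use of theme 100 × 0.52 = 52
  Originality 71 × 0.08 = 5.68
  Presentation 42 × 0.22 = 9.24
  Craftsmanship 92 × 0.18 = 16.56
Sum = 83.48
83.48 is ≥ 65 and < 85 → Silver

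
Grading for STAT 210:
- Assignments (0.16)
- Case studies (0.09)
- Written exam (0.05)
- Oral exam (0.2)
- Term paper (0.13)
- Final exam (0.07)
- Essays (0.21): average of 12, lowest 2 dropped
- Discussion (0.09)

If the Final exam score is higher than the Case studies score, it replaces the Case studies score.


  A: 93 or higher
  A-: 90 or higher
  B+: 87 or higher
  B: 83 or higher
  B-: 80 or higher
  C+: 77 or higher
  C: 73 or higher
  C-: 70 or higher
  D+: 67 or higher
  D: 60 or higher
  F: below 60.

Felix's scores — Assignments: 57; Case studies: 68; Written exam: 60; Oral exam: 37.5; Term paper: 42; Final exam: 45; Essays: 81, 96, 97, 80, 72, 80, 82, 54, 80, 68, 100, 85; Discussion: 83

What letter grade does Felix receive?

F

Essays: drop 54, 68 → average of remaining 10 = 853/10 = 85.3
Final exam (45) ≤ Case studies (68), so Case studies stays at 68.
Weighted total:
  Assignments 57 × 0.16 = 9.12
  Case studies 68 × 0.09 = 6.12
  Written exam 60 × 0.05 = 3
  Oral exam 37.5 × 0.2 = 7.5
  Term paper 42 × 0.13 = 5.46
  Final exam 45 × 0.07 = 3.15
  Essays 85.3 × 0.21 = 17.913
  Discussion 83 × 0.09 = 7.47
Sum = 59.733
59.733 < 60 → F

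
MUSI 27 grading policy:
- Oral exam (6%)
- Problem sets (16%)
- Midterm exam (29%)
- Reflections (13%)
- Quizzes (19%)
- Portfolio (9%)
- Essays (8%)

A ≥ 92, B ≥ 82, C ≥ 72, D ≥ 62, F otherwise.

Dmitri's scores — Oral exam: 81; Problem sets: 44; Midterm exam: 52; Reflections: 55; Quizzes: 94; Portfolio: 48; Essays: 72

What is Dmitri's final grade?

Weighted total:
  Oral exam 81 × 0.06 = 4.86
  Problem sets 44 × 0.16 = 7.04
  Midterm exam 52 × 0.29 = 15.08
  Reflections 55 × 0.13 = 7.15
  Quizzes 94 × 0.19 = 17.86
  Portfolio 48 × 0.09 = 4.32
  Essays 72 × 0.08 = 5.76
Sum = 62.07
62.07 is ≥ 62 and < 72 → D

D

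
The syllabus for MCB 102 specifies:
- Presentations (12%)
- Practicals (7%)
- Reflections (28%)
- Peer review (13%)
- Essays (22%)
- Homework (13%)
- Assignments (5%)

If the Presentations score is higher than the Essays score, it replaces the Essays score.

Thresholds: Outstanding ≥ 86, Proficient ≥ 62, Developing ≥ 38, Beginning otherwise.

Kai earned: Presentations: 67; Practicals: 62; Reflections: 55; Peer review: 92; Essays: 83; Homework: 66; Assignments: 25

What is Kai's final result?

Presentations (67) ≤ Essays (83), so Essays stays at 83.
Weighted total:
  Presentations 67 × 0.12 = 8.04
  Practicals 62 × 0.07 = 4.34
  Reflections 55 × 0.28 = 15.4
  Peer review 92 × 0.13 = 11.96
  Essays 83 × 0.22 = 18.26
  Homework 66 × 0.13 = 8.58
  Assignments 25 × 0.05 = 1.25
Sum = 67.83
67.83 is ≥ 62 and < 86 → Proficient

Proficient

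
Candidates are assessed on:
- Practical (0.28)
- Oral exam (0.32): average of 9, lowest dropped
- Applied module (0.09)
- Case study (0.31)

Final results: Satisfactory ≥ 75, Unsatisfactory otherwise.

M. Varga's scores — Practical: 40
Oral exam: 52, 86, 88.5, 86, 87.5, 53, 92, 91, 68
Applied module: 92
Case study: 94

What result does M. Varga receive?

Oral exam: drop 52 → average of remaining 8 = 652/8 = 81.5
Weighted total:
  Practical 40 × 0.28 = 11.2
  Oral exam 81.5 × 0.32 = 26.08
  Applied module 92 × 0.09 = 8.28
  Case study 94 × 0.31 = 29.14
Sum = 74.7
74.7 < 75 → Unsatisfactory

Unsatisfactory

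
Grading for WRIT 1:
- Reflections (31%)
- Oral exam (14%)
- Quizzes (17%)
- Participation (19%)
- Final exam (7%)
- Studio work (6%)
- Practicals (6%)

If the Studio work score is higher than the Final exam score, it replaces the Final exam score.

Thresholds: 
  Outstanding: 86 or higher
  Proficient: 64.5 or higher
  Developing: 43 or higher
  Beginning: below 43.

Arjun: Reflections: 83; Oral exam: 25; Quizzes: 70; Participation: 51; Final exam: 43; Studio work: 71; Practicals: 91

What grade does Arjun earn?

Proficient

Studio work (71) > Final exam (43), so Final exam counts as 71.
Weighted total:
  Reflections 83 × 0.31 = 25.73
  Oral exam 25 × 0.14 = 3.5
  Quizzes 70 × 0.17 = 11.9
  Participation 51 × 0.19 = 9.69
  Final exam 71 × 0.07 = 4.97
  Studio work 71 × 0.06 = 4.26
  Practicals 91 × 0.06 = 5.46
Sum = 65.51
65.51 is ≥ 64.5 and < 86 → Proficient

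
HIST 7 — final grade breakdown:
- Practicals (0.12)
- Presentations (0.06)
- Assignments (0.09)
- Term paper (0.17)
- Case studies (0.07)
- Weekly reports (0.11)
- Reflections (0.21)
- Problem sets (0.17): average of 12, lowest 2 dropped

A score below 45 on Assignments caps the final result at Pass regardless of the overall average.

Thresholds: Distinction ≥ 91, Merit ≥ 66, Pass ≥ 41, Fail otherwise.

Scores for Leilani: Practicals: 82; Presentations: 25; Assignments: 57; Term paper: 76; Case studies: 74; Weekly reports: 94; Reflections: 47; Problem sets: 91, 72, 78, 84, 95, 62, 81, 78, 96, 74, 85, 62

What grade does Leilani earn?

Merit

Problem sets: drop 62, 62 → average of remaining 10 = 834/10 = 83.4
Assignments score 57 ≥ 45: minimum met.
Weighted total:
  Practicals 82 × 0.12 = 9.84
  Presentations 25 × 0.06 = 1.5
  Assignments 57 × 0.09 = 5.13
  Term paper 76 × 0.17 = 12.92
  Case studies 74 × 0.07 = 5.18
  Weekly reports 94 × 0.11 = 10.34
  Reflections 47 × 0.21 = 9.87
  Problem sets 83.4 × 0.17 = 14.178
Sum = 68.958
68.958 is ≥ 66 and < 91 → Merit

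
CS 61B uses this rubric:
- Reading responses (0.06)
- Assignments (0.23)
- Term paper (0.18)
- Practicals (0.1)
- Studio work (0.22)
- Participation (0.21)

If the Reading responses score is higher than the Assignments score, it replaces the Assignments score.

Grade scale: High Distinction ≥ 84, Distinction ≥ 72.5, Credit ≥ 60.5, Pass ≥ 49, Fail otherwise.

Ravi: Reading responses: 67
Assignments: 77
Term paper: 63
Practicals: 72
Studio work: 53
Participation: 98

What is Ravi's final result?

Distinction

Reading responses (67) ≤ Assignments (77), so Assignments stays at 77.
Weighted total:
  Reading responses 67 × 0.06 = 4.02
  Assignments 77 × 0.23 = 17.71
  Term paper 63 × 0.18 = 11.34
  Practicals 72 × 0.1 = 7.2
  Studio work 53 × 0.22 = 11.66
  Participation 98 × 0.21 = 20.58
Sum = 72.51
72.51 is ≥ 72.5 and < 84 → Distinction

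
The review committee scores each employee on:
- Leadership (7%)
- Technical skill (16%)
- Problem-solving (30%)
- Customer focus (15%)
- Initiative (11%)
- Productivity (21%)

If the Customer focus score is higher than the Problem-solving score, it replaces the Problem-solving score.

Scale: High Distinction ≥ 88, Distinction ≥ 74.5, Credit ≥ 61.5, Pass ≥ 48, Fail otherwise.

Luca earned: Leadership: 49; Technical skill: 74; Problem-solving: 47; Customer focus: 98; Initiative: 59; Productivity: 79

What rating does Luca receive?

Distinction

Customer focus (98) > Problem-solving (47), so Problem-solving counts as 98.
Weighted total:
  Leadership 49 × 0.07 = 3.43
  Technical skill 74 × 0.16 = 11.84
  Problem-solving 98 × 0.3 = 29.4
  Customer focus 98 × 0.15 = 14.7
  Initiative 59 × 0.11 = 6.49
  Productivity 79 × 0.21 = 16.59
Sum = 82.45
82.45 is ≥ 74.5 and < 88 → Distinction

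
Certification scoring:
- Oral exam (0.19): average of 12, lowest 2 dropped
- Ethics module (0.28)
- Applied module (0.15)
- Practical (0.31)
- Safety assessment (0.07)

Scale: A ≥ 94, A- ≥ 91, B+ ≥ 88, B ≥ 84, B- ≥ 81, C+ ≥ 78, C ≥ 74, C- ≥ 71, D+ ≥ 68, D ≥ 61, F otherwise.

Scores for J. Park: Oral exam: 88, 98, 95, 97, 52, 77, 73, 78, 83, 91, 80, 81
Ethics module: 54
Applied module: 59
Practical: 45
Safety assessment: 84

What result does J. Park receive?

Oral exam: drop 52, 73 → average of remaining 10 = 868/10 = 86.8
Weighted total:
  Oral exam 86.8 × 0.19 = 16.492
  Ethics module 54 × 0.28 = 15.12
  Applied module 59 × 0.15 = 8.85
  Practical 45 × 0.31 = 13.95
  Safety assessment 84 × 0.07 = 5.88
Sum = 60.292
60.292 < 61 → F

F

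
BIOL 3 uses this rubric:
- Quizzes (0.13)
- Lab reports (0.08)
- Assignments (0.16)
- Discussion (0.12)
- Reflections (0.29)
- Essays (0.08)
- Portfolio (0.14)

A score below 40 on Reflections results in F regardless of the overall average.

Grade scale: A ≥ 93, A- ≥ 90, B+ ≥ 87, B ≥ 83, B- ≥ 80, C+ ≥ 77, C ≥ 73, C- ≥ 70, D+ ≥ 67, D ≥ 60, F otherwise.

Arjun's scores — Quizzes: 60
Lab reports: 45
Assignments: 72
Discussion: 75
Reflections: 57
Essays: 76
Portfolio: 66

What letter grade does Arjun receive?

D

Reflections score 57 ≥ 40: minimum met.
Weighted total:
  Quizzes 60 × 0.13 = 7.8
  Lab reports 45 × 0.08 = 3.6
  Assignments 72 × 0.16 = 11.52
  Discussion 75 × 0.12 = 9
  Reflections 57 × 0.29 = 16.53
  Essays 76 × 0.08 = 6.08
  Portfolio 66 × 0.14 = 9.24
Sum = 63.77
63.77 is ≥ 60 and < 67 → D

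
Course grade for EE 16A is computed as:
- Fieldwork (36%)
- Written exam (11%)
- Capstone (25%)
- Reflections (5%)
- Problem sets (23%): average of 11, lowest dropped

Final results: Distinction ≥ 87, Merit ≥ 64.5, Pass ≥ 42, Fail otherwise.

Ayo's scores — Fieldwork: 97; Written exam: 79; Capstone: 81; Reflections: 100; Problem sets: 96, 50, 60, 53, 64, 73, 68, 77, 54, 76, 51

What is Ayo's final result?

Problem sets: drop 50 → average of remaining 10 = 672/10 = 67.2
Weighted total:
  Fieldwork 97 × 0.36 = 34.92
  Written exam 79 × 0.11 = 8.69
  Capstone 81 × 0.25 = 20.25
  Reflections 100 × 0.05 = 5
  Problem sets 67.2 × 0.23 = 15.456
Sum = 84.316
84.316 is ≥ 64.5 and < 87 → Merit

Merit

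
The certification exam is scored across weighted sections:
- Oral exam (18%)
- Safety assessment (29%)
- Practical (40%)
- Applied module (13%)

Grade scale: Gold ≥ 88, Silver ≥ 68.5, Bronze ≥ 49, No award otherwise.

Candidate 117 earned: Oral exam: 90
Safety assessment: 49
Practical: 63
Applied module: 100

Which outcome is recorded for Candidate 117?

Silver

Weighted total:
  Oral exam 90 × 0.18 = 16.2
  Safety assessment 49 × 0.29 = 14.21
  Practical 63 × 0.4 = 25.2
  Applied module 100 × 0.13 = 13
Sum = 68.61
68.61 is ≥ 68.5 and < 88 → Silver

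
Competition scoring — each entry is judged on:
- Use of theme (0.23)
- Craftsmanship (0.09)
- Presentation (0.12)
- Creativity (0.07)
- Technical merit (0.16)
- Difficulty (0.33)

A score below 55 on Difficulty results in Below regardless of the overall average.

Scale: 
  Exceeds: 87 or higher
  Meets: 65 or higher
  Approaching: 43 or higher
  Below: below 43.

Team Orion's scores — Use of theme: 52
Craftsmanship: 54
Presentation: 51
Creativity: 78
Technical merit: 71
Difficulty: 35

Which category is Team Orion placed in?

Below

Difficulty score 35 < 55: minimum not met.
Weighted total:
  Use of theme 52 × 0.23 = 11.96
  Craftsmanship 54 × 0.09 = 4.86
  Presentation 51 × 0.12 = 6.12
  Creativity 78 × 0.07 = 5.46
  Technical merit 71 × 0.16 = 11.36
  Difficulty 35 × 0.33 = 11.55
Sum = 51.31
Because the Difficulty minimum was not met, the result is Below.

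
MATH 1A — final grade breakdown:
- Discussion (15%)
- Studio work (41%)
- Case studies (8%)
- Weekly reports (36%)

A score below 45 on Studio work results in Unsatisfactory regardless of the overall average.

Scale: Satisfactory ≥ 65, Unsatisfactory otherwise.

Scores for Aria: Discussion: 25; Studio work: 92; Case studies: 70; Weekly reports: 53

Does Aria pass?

Studio work score 92 ≥ 45: minimum met.
Weighted total:
  Discussion 25 × 0.15 = 3.75
  Studio work 92 × 0.41 = 37.72
  Case studies 70 × 0.08 = 5.6
  Weekly reports 53 × 0.36 = 19.08
Sum = 66.15
66.15 ≥ 65 → Satisfactory

Satisfactory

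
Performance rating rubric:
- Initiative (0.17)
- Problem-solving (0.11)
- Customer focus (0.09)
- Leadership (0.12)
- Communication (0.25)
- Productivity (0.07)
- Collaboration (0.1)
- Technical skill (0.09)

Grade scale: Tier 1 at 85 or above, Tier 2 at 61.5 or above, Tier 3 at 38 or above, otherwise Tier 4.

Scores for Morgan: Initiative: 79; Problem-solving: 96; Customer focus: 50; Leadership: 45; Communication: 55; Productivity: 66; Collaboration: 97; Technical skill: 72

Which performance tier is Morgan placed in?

Weighted total:
  Initiative 79 × 0.17 = 13.43
  Problem-solving 96 × 0.11 = 10.56
  Customer focus 50 × 0.09 = 4.5
  Leadership 45 × 0.12 = 5.4
  Communication 55 × 0.25 = 13.75
  Productivity 66 × 0.07 = 4.62
  Collaboration 97 × 0.1 = 9.7
  Technical skill 72 × 0.09 = 6.48
Sum = 68.44
68.44 is ≥ 61.5 and < 85 → Tier 2

Tier 2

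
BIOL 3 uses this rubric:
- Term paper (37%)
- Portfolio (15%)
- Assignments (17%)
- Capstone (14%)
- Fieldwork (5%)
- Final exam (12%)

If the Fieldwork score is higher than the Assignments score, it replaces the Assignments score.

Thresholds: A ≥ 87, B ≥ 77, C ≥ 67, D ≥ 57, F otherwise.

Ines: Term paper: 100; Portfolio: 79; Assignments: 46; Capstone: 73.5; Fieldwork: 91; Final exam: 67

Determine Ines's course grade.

A

Fieldwork (91) > Assignments (46), so Assignments counts as 91.
Weighted total:
  Term paper 100 × 0.37 = 37
  Portfolio 79 × 0.15 = 11.85
  Assignments 91 × 0.17 = 15.47
  Capstone 73.5 × 0.14 = 10.29
  Fieldwork 91 × 0.05 = 4.55
  Final exam 67 × 0.12 = 8.04
Sum = 87.2
87.2 ≥ 87 → A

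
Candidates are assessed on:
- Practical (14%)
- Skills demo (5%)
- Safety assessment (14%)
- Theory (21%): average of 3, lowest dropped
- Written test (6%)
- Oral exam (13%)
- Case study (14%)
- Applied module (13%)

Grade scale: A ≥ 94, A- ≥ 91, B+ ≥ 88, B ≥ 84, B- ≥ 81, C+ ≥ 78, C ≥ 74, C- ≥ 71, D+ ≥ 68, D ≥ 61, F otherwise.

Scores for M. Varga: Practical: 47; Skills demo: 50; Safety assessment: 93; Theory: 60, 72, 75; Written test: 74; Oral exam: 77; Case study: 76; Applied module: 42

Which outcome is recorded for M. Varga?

Theory: drop 60 → average of remaining 2 = 147/2 = 73.5
Weighted total:
  Practical 47 × 0.14 = 6.58
  Skills demo 50 × 0.05 = 2.5
  Safety assessment 93 × 0.14 = 13.02
  Theory 73.5 × 0.21 = 15.435
  Written test 74 × 0.06 = 4.44
  Oral exam 77 × 0.13 = 10.01
  Case study 76 × 0.14 = 10.64
  Applied module 42 × 0.13 = 5.46
Sum = 68.085
68.085 is ≥ 68 and < 71 → D+

D+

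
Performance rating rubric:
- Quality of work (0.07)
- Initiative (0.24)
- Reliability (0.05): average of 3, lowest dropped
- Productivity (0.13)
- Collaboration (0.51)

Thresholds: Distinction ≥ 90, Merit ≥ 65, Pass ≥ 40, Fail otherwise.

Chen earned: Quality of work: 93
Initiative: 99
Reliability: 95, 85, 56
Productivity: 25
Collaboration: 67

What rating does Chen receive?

Reliability: drop 56 → average of remaining 2 = 180/2 = 90
Weighted total:
  Quality of work 93 × 0.07 = 6.51
  Initiative 99 × 0.24 = 23.76
  Reliability 90 × 0.05 = 4.5
  Productivity 25 × 0.13 = 3.25
  Collaboration 67 × 0.51 = 34.17
Sum = 72.19
72.19 is ≥ 65 and < 90 → Merit

Merit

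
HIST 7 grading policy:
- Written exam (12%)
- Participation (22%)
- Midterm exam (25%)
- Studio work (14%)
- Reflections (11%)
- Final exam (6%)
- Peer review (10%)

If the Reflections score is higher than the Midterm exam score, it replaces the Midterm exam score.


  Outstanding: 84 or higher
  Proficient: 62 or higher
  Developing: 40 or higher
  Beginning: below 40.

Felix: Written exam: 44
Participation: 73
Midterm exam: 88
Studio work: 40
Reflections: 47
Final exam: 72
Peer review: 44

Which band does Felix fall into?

Reflections (47) ≤ Midterm exam (88), so Midterm exam stays at 88.
Weighted total:
  Written exam 44 × 0.12 = 5.28
  Participation 73 × 0.22 = 16.06
  Midterm exam 88 × 0.25 = 22
  Studio work 40 × 0.14 = 5.6
  Reflections 47 × 0.11 = 5.17
  Final exam 72 × 0.06 = 4.32
  Peer review 44 × 0.1 = 4.4
Sum = 62.83
62.83 is ≥ 62 and < 84 → Proficient

Proficient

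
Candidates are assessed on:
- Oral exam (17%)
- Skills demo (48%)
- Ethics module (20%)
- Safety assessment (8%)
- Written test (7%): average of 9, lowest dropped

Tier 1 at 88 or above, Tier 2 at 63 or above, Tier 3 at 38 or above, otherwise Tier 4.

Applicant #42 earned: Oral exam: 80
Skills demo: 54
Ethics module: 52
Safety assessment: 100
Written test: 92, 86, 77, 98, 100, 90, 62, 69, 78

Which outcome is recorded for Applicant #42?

Tier 2

Written test: drop 62 → average of remaining 8 = 690/8 = 86.25
Weighted total:
  Oral exam 80 × 0.17 = 13.6
  Skills demo 54 × 0.48 = 25.92
  Ethics module 52 × 0.2 = 10.4
  Safety assessment 100 × 0.08 = 8
  Written test 86.25 × 0.07 = 6.0375
Sum = 63.9575
63.9575 is ≥ 63 and < 88 → Tier 2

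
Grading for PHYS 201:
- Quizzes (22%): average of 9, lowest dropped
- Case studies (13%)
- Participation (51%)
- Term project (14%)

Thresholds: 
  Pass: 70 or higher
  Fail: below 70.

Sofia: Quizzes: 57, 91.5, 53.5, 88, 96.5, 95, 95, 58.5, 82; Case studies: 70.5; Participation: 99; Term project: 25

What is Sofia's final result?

Pass

Quizzes: drop 53.5 → average of remaining 8 = 663.5/8 = 82.9375
Weighted total:
  Quizzes 82.9375 × 0.22 = 18.24625
  Case studies 70.5 × 0.13 = 9.165
  Participation 99 × 0.51 = 50.49
  Term project 25 × 0.14 = 3.5
Sum = 81.40125
81.40125 ≥ 70 → Pass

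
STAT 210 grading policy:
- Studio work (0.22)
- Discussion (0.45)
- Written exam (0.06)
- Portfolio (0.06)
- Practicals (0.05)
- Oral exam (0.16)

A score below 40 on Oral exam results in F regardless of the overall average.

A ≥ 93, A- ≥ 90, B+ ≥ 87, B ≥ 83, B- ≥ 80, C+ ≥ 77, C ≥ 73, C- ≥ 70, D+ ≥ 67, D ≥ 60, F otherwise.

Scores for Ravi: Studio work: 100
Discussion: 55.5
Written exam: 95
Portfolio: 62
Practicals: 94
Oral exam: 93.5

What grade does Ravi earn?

C

Oral exam score 93.5 ≥ 40: minimum met.
Weighted total:
  Studio work 100 × 0.22 = 22
  Discussion 55.5 × 0.45 = 24.975
  Written exam 95 × 0.06 = 5.7
  Portfolio 62 × 0.06 = 3.72
  Practicals 94 × 0.05 = 4.7
  Oral exam 93.5 × 0.16 = 14.96
Sum = 76.055
76.055 is ≥ 73 and < 77 → C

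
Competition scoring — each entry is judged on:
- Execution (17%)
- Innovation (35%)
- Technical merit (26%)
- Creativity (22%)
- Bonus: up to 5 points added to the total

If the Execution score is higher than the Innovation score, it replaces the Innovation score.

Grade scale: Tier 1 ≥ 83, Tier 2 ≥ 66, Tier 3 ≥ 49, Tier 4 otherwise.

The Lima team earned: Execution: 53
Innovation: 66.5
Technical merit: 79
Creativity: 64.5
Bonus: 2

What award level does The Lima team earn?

Tier 2

Execution (53) ≤ Innovation (66.5), so Innovation stays at 66.5.
Weighted total:
  Execution 53 × 0.17 = 9.01
  Innovation 66.5 × 0.35 = 23.275
  Technical merit 79 × 0.26 = 20.54
  Creativity 64.5 × 0.22 = 14.19
Sum = 67.015
Bonus: 67.015 + 2 = 69.015
69.015 is ≥ 66 and < 83 → Tier 2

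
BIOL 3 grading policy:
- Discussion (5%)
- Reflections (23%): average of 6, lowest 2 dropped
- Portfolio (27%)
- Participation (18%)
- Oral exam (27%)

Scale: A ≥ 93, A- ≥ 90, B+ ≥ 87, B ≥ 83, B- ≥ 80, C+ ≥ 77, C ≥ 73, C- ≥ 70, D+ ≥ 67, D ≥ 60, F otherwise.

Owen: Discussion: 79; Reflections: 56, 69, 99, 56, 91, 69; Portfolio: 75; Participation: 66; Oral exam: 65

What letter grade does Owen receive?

Reflections: drop 56, 56 → average of remaining 4 = 328/4 = 82
Weighted total:
  Discussion 79 × 0.05 = 3.95
  Reflections 82 × 0.23 = 18.86
  Portfolio 75 × 0.27 = 20.25
  Participation 66 × 0.18 = 11.88
  Oral exam 65 × 0.27 = 17.55
Sum = 72.49
72.49 is ≥ 70 and < 73 → C-

C-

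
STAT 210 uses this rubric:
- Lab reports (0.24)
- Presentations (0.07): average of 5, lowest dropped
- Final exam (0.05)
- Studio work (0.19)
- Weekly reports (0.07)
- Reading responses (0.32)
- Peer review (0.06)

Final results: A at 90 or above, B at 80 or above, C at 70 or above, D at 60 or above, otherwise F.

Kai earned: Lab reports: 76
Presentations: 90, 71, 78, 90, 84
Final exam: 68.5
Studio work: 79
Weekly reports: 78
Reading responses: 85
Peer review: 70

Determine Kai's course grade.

C

Presentations: drop 71 → average of remaining 4 = 342/4 = 85.5
Weighted total:
  Lab reports 76 × 0.24 = 18.24
  Presentations 85.5 × 0.07 = 5.985
  Final exam 68.5 × 0.05 = 3.425
  Studio work 79 × 0.19 = 15.01
  Weekly reports 78 × 0.07 = 5.46
  Reading responses 85 × 0.32 = 27.2
  Peer review 70 × 0.06 = 4.2
Sum = 79.52
79.52 is ≥ 70 and < 80 → C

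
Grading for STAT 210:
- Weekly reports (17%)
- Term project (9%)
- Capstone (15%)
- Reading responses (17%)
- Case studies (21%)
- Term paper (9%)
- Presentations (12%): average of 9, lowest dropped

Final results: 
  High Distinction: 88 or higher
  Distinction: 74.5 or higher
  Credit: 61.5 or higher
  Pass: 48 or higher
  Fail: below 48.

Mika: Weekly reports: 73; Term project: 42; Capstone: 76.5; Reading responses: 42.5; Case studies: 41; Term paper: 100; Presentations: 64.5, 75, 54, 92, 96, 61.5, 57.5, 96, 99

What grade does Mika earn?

Credit

Presentations: drop 54 → average of remaining 8 = 641.5/8 = 80.1875
Weighted total:
  Weekly reports 73 × 0.17 = 12.41
  Term project 42 × 0.09 = 3.78
  Capstone 76.5 × 0.15 = 11.475
  Reading responses 42.5 × 0.17 = 7.225
  Case studies 41 × 0.21 = 8.61
  Term paper 100 × 0.09 = 9
  Presentations 80.1875 × 0.12 = 9.6225
Sum = 62.1225
62.1225 is ≥ 61.5 and < 74.5 → Credit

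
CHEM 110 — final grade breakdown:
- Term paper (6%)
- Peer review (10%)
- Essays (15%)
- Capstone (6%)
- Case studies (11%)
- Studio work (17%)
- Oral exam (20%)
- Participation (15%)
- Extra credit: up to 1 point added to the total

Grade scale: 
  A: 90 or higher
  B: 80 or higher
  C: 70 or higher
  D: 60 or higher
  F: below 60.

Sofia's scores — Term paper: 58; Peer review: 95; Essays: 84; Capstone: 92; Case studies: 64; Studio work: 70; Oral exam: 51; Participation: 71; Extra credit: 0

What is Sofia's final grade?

C

Weighted total:
  Term paper 58 × 0.06 = 3.48
  Peer review 95 × 0.1 = 9.5
  Essays 84 × 0.15 = 12.6
  Capstone 92 × 0.06 = 5.52
  Case studies 64 × 0.11 = 7.04
  Studio work 70 × 0.17 = 11.9
  Oral exam 51 × 0.2 = 10.2
  Participation 71 × 0.15 = 10.65
Sum = 70.89
Extra credit: 70.89 + 0 = 70.89
70.89 is ≥ 70 and < 80 → C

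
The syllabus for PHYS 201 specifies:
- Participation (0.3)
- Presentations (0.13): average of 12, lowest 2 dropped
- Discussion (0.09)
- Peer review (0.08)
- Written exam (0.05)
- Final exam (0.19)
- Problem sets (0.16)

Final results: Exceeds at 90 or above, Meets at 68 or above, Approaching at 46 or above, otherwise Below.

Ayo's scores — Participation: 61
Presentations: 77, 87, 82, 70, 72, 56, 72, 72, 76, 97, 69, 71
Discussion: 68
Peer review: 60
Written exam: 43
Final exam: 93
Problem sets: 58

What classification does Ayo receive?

Presentations: drop 56, 69 → average of remaining 10 = 776/10 = 77.6
Weighted total:
  Participation 61 × 0.3 = 18.3
  Presentations 77.6 × 0.13 = 10.088
  Discussion 68 × 0.09 = 6.12
  Peer review 60 × 0.08 = 4.8
  Written exam 43 × 0.05 = 2.15
  Final exam 93 × 0.19 = 17.67
  Problem sets 58 × 0.16 = 9.28
Sum = 68.408
68.408 is ≥ 68 and < 90 → Meets

Meets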